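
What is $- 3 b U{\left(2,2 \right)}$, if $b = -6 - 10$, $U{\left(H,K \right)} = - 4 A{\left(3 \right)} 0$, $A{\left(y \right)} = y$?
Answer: $0$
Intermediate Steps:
$U{\left(H,K \right)} = 0$ ($U{\left(H,K \right)} = \left(-4\right) 3 \cdot 0 = \left(-12\right) 0 = 0$)
$b = -16$ ($b = -6 - 10 = -16$)
$- 3 b U{\left(2,2 \right)} = \left(-3\right) \left(-16\right) 0 = 48 \cdot 0 = 0$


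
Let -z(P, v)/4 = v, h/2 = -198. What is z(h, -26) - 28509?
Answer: -28405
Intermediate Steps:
h = -396 (h = 2*(-198) = -396)
z(P, v) = -4*v
z(h, -26) - 28509 = -4*(-26) - 28509 = 104 - 28509 = -28405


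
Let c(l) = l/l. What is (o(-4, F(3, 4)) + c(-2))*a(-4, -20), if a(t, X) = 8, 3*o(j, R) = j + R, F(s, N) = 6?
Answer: 40/3 ≈ 13.333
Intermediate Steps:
c(l) = 1
o(j, R) = R/3 + j/3 (o(j, R) = (j + R)/3 = (R + j)/3 = R/3 + j/3)
(o(-4, F(3, 4)) + c(-2))*a(-4, -20) = (((1/3)*6 + (1/3)*(-4)) + 1)*8 = ((2 - 4/3) + 1)*8 = (2/3 + 1)*8 = (5/3)*8 = 40/3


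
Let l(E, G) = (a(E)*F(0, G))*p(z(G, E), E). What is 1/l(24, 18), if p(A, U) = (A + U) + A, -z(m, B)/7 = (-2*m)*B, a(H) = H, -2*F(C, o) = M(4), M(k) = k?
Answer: -1/581760 ≈ -1.7189e-6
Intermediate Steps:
F(C, o) = -2 (F(C, o) = -½*4 = -2)
z(m, B) = 14*B*m (z(m, B) = -7*(-2*m)*B = -(-14)*B*m = 14*B*m)
p(A, U) = U + 2*A
l(E, G) = -2*E*(E + 28*E*G) (l(E, G) = (E*(-2))*(E + 2*(14*E*G)) = (-2*E)*(E + 28*E*G) = -2*E*(E + 28*E*G))
1/l(24, 18) = 1/(24²*(-2 - 56*18)) = 1/(576*(-2 - 1008)) = 1/(576*(-1010)) = 1/(-581760) = -1/581760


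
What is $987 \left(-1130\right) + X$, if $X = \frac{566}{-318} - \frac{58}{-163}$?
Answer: $- \frac{28905526177}{25917} \approx -1.1153 \cdot 10^{6}$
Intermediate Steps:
$X = - \frac{36907}{25917}$ ($X = 566 \left(- \frac{1}{318}\right) - - \frac{58}{163} = - \frac{283}{159} + \frac{58}{163} = - \frac{36907}{25917} \approx -1.424$)
$987 \left(-1130\right) + X = 987 \left(-1130\right) - \frac{36907}{25917} = -1115310 - \frac{36907}{25917} = - \frac{28905526177}{25917}$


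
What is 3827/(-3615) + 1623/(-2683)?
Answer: -16134986/9699045 ≈ -1.6636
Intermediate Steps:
3827/(-3615) + 1623/(-2683) = 3827*(-1/3615) + 1623*(-1/2683) = -3827/3615 - 1623/2683 = -16134986/9699045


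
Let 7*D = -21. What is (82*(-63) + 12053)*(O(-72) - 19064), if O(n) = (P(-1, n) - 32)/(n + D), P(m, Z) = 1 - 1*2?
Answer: -3282268443/25 ≈ -1.3129e+8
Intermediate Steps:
D = -3 (D = (1/7)*(-21) = -3)
P(m, Z) = -1 (P(m, Z) = 1 - 2 = -1)
O(n) = -33/(-3 + n) (O(n) = (-1 - 32)/(n - 3) = -33/(-3 + n))
(82*(-63) + 12053)*(O(-72) - 19064) = (82*(-63) + 12053)*(-33/(-3 - 72) - 19064) = (-5166 + 12053)*(-33/(-75) - 19064) = 6887*(-33*(-1/75) - 19064) = 6887*(11/25 - 19064) = 6887*(-476589/25) = -3282268443/25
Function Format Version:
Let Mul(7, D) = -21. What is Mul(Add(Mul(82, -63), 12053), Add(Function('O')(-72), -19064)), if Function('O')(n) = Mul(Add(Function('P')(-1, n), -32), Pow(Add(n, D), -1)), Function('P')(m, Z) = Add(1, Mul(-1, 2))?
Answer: Rational(-3282268443, 25) ≈ -1.3129e+8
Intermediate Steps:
D = -3 (D = Mul(Rational(1, 7), -21) = -3)
Function('P')(m, Z) = -1 (Function('P')(m, Z) = Add(1, -2) = -1)
Function('O')(n) = Mul(-33, Pow(Add(-3, n), -1)) (Function('O')(n) = Mul(Add(-1, -32), Pow(Add(n, -3), -1)) = Mul(-33, Pow(Add(-3, n), -1)))
Mul(Add(Mul(82, -63), 12053), Add(Function('O')(-72), -19064)) = Mul(Add(Mul(82, -63), 12053), Add(Mul(-33, Pow(Add(-3, -72), -1)), -19064)) = Mul(Add(-5166, 12053), Add(Mul(-33, Pow(-75, -1)), -19064)) = Mul(6887, Add(Mul(-33, Rational(-1, 75)), -19064)) = Mul(6887, Add(Rational(11, 25), -19064)) = Mul(6887, Rational(-476589, 25)) = Rational(-3282268443, 25)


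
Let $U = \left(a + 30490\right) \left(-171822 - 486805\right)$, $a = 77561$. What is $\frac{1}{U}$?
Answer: $- \frac{1}{71165305977} \approx -1.4052 \cdot 10^{-11}$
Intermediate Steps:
$U = -71165305977$ ($U = \left(77561 + 30490\right) \left(-171822 - 486805\right) = 108051 \left(-658627\right) = -71165305977$)
$\frac{1}{U} = \frac{1}{-71165305977} = - \frac{1}{71165305977}$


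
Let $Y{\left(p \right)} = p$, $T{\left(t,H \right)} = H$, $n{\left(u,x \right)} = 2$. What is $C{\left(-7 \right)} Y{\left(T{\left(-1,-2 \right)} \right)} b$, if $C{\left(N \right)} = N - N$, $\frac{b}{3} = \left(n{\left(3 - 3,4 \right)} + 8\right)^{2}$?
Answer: $0$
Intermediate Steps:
$b = 300$ ($b = 3 \left(2 + 8\right)^{2} = 3 \cdot 10^{2} = 3 \cdot 100 = 300$)
$C{\left(N \right)} = 0$
$C{\left(-7 \right)} Y{\left(T{\left(-1,-2 \right)} \right)} b = 0 \left(-2\right) 300 = 0 \cdot 300 = 0$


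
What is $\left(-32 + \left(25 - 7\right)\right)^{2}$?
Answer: $196$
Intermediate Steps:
$\left(-32 + \left(25 - 7\right)\right)^{2} = \left(-32 + 18\right)^{2} = \left(-14\right)^{2} = 196$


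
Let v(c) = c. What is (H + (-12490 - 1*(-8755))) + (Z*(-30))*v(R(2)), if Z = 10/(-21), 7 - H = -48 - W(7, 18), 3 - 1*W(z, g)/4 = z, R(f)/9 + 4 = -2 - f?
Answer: -33072/7 ≈ -4724.6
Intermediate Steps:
R(f) = -54 - 9*f (R(f) = -36 + 9*(-2 - f) = -36 + (-18 - 9*f) = -54 - 9*f)
W(z, g) = 12 - 4*z
H = 39 (H = 7 - (-48 - (12 - 4*7)) = 7 - (-48 - (12 - 28)) = 7 - (-48 - 1*(-16)) = 7 - (-48 + 16) = 7 - 1*(-32) = 7 + 32 = 39)
Z = -10/21 (Z = 10*(-1/21) = -10/21 ≈ -0.47619)
(H + (-12490 - 1*(-8755))) + (Z*(-30))*v(R(2)) = (39 + (-12490 - 1*(-8755))) + (-10/21*(-30))*(-54 - 9*2) = (39 + (-12490 + 8755)) + 100*(-54 - 18)/7 = (39 - 3735) + (100/7)*(-72) = -3696 - 7200/7 = -33072/7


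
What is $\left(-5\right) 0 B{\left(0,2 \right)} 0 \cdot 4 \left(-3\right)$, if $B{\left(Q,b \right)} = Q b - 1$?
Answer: $0$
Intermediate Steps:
$B{\left(Q,b \right)} = -1 + Q b$
$\left(-5\right) 0 B{\left(0,2 \right)} 0 \cdot 4 \left(-3\right) = \left(-5\right) 0 \left(-1 + 0 \cdot 2\right) 0 \cdot 4 \left(-3\right) = 0 \left(-1 + 0\right) 0 \left(-12\right) = 0 \left(-1\right) 0 \left(-12\right) = 0 \cdot 0 \left(-12\right) = 0 \left(-12\right) = 0$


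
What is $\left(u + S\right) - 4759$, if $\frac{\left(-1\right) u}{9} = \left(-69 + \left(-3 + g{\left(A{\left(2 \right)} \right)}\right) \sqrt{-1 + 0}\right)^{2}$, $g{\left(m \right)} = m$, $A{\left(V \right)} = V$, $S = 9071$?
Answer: $-38528 - 1242 i \approx -38528.0 - 1242.0 i$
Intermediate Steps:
$u = - 9 \left(-69 - i\right)^{2}$ ($u = - 9 \left(-69 + \left(-3 + 2\right) \sqrt{-1 + 0}\right)^{2} = - 9 \left(-69 - \sqrt{-1}\right)^{2} = - 9 \left(-69 - i\right)^{2} \approx -42840.0 - 1242.0 i$)
$\left(u + S\right) - 4759 = \left(\left(-42840 - 1242 i\right) + 9071\right) - 4759 = \left(-33769 - 1242 i\right) - 4759 = -38528 - 1242 i$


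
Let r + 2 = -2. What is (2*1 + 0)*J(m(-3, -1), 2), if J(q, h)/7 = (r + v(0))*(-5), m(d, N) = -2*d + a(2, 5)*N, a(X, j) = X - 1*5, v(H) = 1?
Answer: 210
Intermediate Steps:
a(X, j) = -5 + X (a(X, j) = X - 5 = -5 + X)
r = -4 (r = -2 - 2 = -4)
m(d, N) = -3*N - 2*d (m(d, N) = -2*d + (-5 + 2)*N = -2*d - 3*N = -3*N - 2*d)
J(q, h) = 105 (J(q, h) = 7*((-4 + 1)*(-5)) = 7*(-3*(-5)) = 7*15 = 105)
(2*1 + 0)*J(m(-3, -1), 2) = (2*1 + 0)*105 = (2 + 0)*105 = 2*105 = 210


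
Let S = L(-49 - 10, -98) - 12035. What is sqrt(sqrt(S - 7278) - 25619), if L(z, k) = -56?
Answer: sqrt(-25619 + I*sqrt(19369)) ≈ 0.4348 + 160.06*I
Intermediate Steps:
S = -12091 (S = -56 - 12035 = -12091)
sqrt(sqrt(S - 7278) - 25619) = sqrt(sqrt(-12091 - 7278) - 25619) = sqrt(sqrt(-19369) - 25619) = sqrt(I*sqrt(19369) - 25619) = sqrt(-25619 + I*sqrt(19369))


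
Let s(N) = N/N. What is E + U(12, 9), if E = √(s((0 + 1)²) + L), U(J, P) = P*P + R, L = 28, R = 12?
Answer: 93 + √29 ≈ 98.385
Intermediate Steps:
s(N) = 1
U(J, P) = 12 + P² (U(J, P) = P*P + 12 = P² + 12 = 12 + P²)
E = √29 (E = √(1 + 28) = √29 ≈ 5.3852)
E + U(12, 9) = √29 + (12 + 9²) = √29 + (12 + 81) = √29 + 93 = 93 + √29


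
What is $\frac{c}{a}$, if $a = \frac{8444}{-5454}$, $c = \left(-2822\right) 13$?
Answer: $\frac{50021361}{2111} \approx 23696.0$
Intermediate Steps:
$c = -36686$
$a = - \frac{4222}{2727}$ ($a = 8444 \left(- \frac{1}{5454}\right) = - \frac{4222}{2727} \approx -1.5482$)
$\frac{c}{a} = - \frac{36686}{- \frac{4222}{2727}} = \left(-36686\right) \left(- \frac{2727}{4222}\right) = \frac{50021361}{2111}$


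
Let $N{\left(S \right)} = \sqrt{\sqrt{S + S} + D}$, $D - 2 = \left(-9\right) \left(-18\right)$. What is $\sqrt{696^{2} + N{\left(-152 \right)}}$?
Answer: $\sqrt{484416 + 2 \sqrt{41 + i \sqrt{19}}} \approx 696.01 + 0.0005 i$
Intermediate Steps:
$D = 164$ ($D = 2 - -162 = 2 + 162 = 164$)
$N{\left(S \right)} = \sqrt{164 + \sqrt{2} \sqrt{S}}$ ($N{\left(S \right)} = \sqrt{\sqrt{S + S} + 164} = \sqrt{\sqrt{2 S} + 164} = \sqrt{\sqrt{2} \sqrt{S} + 164} = \sqrt{164 + \sqrt{2} \sqrt{S}}$)
$\sqrt{696^{2} + N{\left(-152 \right)}} = \sqrt{696^{2} + \sqrt{164 + \sqrt{2} \sqrt{-152}}} = \sqrt{484416 + \sqrt{164 + \sqrt{2} \cdot 2 i \sqrt{38}}} = \sqrt{484416 + \sqrt{164 + 4 i \sqrt{19}}}$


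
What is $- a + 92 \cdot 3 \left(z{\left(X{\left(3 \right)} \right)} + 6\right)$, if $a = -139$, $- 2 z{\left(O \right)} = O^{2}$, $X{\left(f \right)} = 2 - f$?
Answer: $1657$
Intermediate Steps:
$z{\left(O \right)} = - \frac{O^{2}}{2}$
$- a + 92 \cdot 3 \left(z{\left(X{\left(3 \right)} \right)} + 6\right) = \left(-1\right) \left(-139\right) + 92 \cdot 3 \left(- \frac{\left(2 - 3\right)^{2}}{2} + 6\right) = 139 + 92 \cdot 3 \left(- \frac{\left(2 - 3\right)^{2}}{2} + 6\right) = 139 + 92 \cdot 3 \left(- \frac{\left(-1\right)^{2}}{2} + 6\right) = 139 + 92 \cdot 3 \left(\left(- \frac{1}{2}\right) 1 + 6\right) = 139 + 92 \cdot 3 \left(- \frac{1}{2} + 6\right) = 139 + 92 \cdot 3 \cdot \frac{11}{2} = 139 + 92 \cdot \frac{33}{2} = 139 + 1518 = 1657$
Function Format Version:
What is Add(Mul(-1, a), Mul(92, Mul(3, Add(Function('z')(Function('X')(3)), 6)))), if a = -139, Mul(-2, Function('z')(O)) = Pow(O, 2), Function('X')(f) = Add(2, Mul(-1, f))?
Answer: 1657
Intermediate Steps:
Function('z')(O) = Mul(Rational(-1, 2), Pow(O, 2))
Add(Mul(-1, a), Mul(92, Mul(3, Add(Function('z')(Function('X')(3)), 6)))) = Add(Mul(-1, -139), Mul(92, Mul(3, Add(Mul(Rational(-1, 2), Pow(Add(2, Mul(-1, 3)), 2)), 6)))) = Add(139, Mul(92, Mul(3, Add(Mul(Rational(-1, 2), Pow(Add(2, -3), 2)), 6)))) = Add(139, Mul(92, Mul(3, Add(Mul(Rational(-1, 2), Pow(-1, 2)), 6)))) = Add(139, Mul(92, Mul(3, Add(Mul(Rational(-1, 2), 1), 6)))) = Add(139, Mul(92, Mul(3, Add(Rational(-1, 2), 6)))) = Add(139, Mul(92, Mul(3, Rational(11, 2)))) = Add(139, Mul(92, Rational(33, 2))) = Add(139, 1518) = 1657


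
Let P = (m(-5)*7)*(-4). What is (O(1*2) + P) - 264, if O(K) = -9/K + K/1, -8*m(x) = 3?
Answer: -256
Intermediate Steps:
m(x) = -3/8 (m(x) = -⅛*3 = -3/8)
P = 21/2 (P = -3/8*7*(-4) = -21/8*(-4) = 21/2 ≈ 10.500)
O(K) = K - 9/K (O(K) = -9/K + K*1 = -9/K + K = K - 9/K)
(O(1*2) + P) - 264 = ((1*2 - 9/(1*2)) + 21/2) - 264 = ((2 - 9/2) + 21/2) - 264 = (-5/2 + 21/2) - 264 = 8 - 264 = -256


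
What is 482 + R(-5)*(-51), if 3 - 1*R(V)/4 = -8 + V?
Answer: -2782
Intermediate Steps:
R(V) = 44 - 4*V (R(V) = 12 - 4*(-8 + V) = 12 + (32 - 4*V) = 44 - 4*V)
482 + R(-5)*(-51) = 482 + (44 - 4*(-5))*(-51) = 482 + (44 + 20)*(-51) = 482 + 64*(-51) = 482 - 3264 = -2782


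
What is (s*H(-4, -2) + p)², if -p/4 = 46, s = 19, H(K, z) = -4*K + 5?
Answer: 46225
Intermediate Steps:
H(K, z) = 5 - 4*K
p = -184 (p = -4*46 = -184)
(s*H(-4, -2) + p)² = (19*(5 - 4*(-4)) - 184)² = (19*(5 + 16) - 184)² = (19*21 - 184)² = (399 - 184)² = 215² = 46225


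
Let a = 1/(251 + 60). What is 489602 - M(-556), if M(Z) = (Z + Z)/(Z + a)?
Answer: 84659183998/172915 ≈ 4.8960e+5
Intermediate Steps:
a = 1/311 ≈ 0.0032154
M(Z) = 2*Z/(1/311 + Z) (M(Z) = (Z + Z)/(Z + 1/311) = (2*Z)/(1/311 + Z) = 2*Z/(1/311 + Z))
489602 - M(-556) = 489602 - 622*(-556)/(1 + 311*(-556)) = 489602 - 622*(-556)/(1 - 172916) = 489602 - 622*(-556)/(-172915) = 489602 - 622*(-556)*(-1)/172915 = 489602 - 1*345832/172915 = 489602 - 345832/172915 = 84659183998/172915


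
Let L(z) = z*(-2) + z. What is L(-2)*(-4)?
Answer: -8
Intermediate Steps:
L(z) = -z (L(z) = -2*z + z = -z)
L(-2)*(-4) = -1*(-2)*(-4) = 2*(-4) = -8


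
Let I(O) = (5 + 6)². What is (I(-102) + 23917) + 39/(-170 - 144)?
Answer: 7547893/314 ≈ 24038.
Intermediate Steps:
I(O) = 121 (I(O) = 11² = 121)
(I(-102) + 23917) + 39/(-170 - 144) = (121 + 23917) + 39/(-170 - 144) = 24038 + 39/(-314) = 24038 + 39*(-1/314) = 24038 - 39/314 = 7547893/314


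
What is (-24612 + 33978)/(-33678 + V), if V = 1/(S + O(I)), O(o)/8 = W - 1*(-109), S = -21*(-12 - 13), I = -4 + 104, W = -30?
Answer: -10836462/38965445 ≈ -0.27810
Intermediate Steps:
I = 100
S = 525 (S = -21*(-25) = 525)
O(o) = 632 (O(o) = 8*(-30 - 1*(-109)) = 8*(-30 + 109) = 8*79 = 632)
V = 1/1157 (V = 1/(525 + 632) = 1/1157 ≈ 0.00086430)
(-24612 + 33978)/(-33678 + V) = (-24612 + 33978)/(-33678 + 1/1157) = 9366/(-38965445/1157) = 9366*(-1157/38965445) = -10836462/38965445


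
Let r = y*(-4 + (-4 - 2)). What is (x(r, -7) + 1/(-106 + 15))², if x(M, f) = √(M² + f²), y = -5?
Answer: 21108270/8281 - 2*√2549/91 ≈ 2547.9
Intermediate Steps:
r = 50 (r = -5*(-4 + (-4 - 2)) = -5*(-4 - 6) = -5*(-10) = 50)
(x(r, -7) + 1/(-106 + 15))² = (√(50² + (-7)²) + 1/(-106 + 15))² = (√(2500 + 49) + 1/(-91))² = (√2549 - 1/91)² = (-1/91 + √2549)²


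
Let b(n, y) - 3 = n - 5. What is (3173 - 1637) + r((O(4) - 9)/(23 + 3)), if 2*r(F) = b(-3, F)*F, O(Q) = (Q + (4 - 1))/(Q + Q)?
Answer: 49177/32 ≈ 1536.8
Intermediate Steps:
b(n, y) = -2 + n (b(n, y) = 3 + (n - 5) = 3 + (-5 + n) = -2 + n)
O(Q) = (3 + Q)/(2*Q) (O(Q) = (Q + 3)/((2*Q)) = (3 + Q)*(1/(2*Q)) = (3 + Q)/(2*Q))
r(F) = -5*F/2 (r(F) = ((-2 - 3)*F)/2 = (-5*F)/2 = -5*F/2)
(3173 - 1637) + r((O(4) - 9)/(23 + 3)) = (3173 - 1637) - 5*((½)*(3 + 4)/4 - 9)/(2*(23 + 3)) = 1536 - 5*((½)*(¼)*7 - 9)/(2*26) = 1536 - 5*(7/8 - 9)/(2*26) = 1536 - (-325)/(16*26) = 1536 - 5/2*(-5/16) = 1536 + 25/32 = 49177/32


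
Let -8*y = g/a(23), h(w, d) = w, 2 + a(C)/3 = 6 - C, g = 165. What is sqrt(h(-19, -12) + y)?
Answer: I*sqrt(107654)/76 ≈ 4.3172*I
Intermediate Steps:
a(C) = 12 - 3*C (a(C) = -6 + 3*(6 - C) = -6 + (18 - 3*C) = 12 - 3*C)
y = 55/152 (y = -165/(8*(12 - 3*23)) = -165/(8*(12 - 69)) = -165/(8*(-57)) = -165*(-1)/(8*57) = -1/8*(-55/19) = 55/152 ≈ 0.36184)
sqrt(h(-19, -12) + y) = sqrt(-19 + 55/152) = sqrt(-2833/152) = I*sqrt(107654)/76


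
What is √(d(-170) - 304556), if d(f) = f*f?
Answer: 2*I*√68914 ≈ 525.03*I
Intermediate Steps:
d(f) = f²
√(d(-170) - 304556) = √((-170)² - 304556) = √(28900 - 304556) = √(-275656) = 2*I*√68914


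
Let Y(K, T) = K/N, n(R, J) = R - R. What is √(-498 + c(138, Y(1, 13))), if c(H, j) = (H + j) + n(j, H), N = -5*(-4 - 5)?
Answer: I*√80995/15 ≈ 18.973*I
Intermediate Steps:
N = 45 (N = -5*(-9) = 45)
n(R, J) = 0
Y(K, T) = K/45
c(H, j) = H + j (c(H, j) = (H + j) + 0 = H + j)
√(-498 + c(138, Y(1, 13))) = √(-498 + (138 + (1/45)*1)) = √(-498 + (138 + 1/45)) = √(-498 + 6211/45) = √(-16199/45) = I*√80995/15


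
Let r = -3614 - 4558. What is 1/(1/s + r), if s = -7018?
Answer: -7018/57351097 ≈ -0.00012237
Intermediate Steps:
r = -8172
1/(1/s + r) = 1/(1/(-7018) - 8172) = 1/(-1/7018 - 8172) = 1/(-57351097/7018) = -7018/57351097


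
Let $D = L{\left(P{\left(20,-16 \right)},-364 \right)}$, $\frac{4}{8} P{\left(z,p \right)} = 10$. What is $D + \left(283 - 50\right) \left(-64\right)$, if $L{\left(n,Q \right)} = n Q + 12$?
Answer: $-22180$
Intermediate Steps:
$P{\left(z,p \right)} = 20$ ($P{\left(z,p \right)} = 2 \cdot 10 = 20$)
$L{\left(n,Q \right)} = 12 + Q n$ ($L{\left(n,Q \right)} = Q n + 12 = 12 + Q n$)
$D = -7268$ ($D = 12 - 7280 = -7268$)
$D + \left(283 - 50\right) \left(-64\right) = -7268 + \left(283 - 50\right) \left(-64\right) = -7268 + 233 \left(-64\right) = -7268 - 14912 = -22180$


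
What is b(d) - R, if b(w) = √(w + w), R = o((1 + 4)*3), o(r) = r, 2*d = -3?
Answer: -15 + I*√3 ≈ -15.0 + 1.732*I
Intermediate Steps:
d = -3/2 (d = (½)*(-3) = -3/2 ≈ -1.5000)
R = 15 (R = (1 + 4)*3 = 5*3 = 15)
b(w) = √2*√w (b(w) = √(2*w) = √2*√w)
b(d) - R = √2*√(-3/2) - 1*15 = √2*(I*√6/2) - 15 = I*√3 - 15 = -15 + I*√3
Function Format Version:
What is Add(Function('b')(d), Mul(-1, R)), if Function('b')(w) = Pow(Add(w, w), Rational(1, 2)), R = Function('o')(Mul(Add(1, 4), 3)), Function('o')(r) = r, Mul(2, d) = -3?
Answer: Add(-15, Mul(I, Pow(3, Rational(1, 2)))) ≈ Add(-15.000, Mul(1.7320, I))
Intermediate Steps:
d = Rational(-3, 2) (d = Mul(Rational(1, 2), -3) = Rational(-3, 2) ≈ -1.5000)
R = 15 (R = Mul(Add(1, 4), 3) = Mul(5, 3) = 15)
Function('b')(w) = Mul(Pow(2, Rational(1, 2)), Pow(w, Rational(1, 2))) (Function('b')(w) = Pow(Mul(2, w), Rational(1, 2)) = Mul(Pow(2, Rational(1, 2)), Pow(w, Rational(1, 2))))
Add(Function('b')(d), Mul(-1, R)) = Add(Mul(Pow(2, Rational(1, 2)), Pow(Rational(-3, 2), Rational(1, 2))), Mul(-1, 15)) = Add(Mul(Pow(2, Rational(1, 2)), Mul(Rational(1, 2), I, Pow(6, Rational(1, 2)))), -15) = Add(Mul(I, Pow(3, Rational(1, 2))), -15) = Add(-15, Mul(I, Pow(3, Rational(1, 2))))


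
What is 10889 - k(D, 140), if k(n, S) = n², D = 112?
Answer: -1655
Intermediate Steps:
10889 - k(D, 140) = 10889 - 1*112² = 10889 - 1*12544 = 10889 - 12544 = -1655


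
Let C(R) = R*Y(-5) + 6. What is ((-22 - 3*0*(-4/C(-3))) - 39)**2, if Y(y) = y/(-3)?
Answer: 3721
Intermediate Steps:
Y(y) = -y/3 (Y(y) = y*(-1/3) = -y/3)
C(R) = 6 + 5*R/3 (C(R) = R*(-1/3*(-5)) + 6 = R*(5/3) + 6 = 5*R/3 + 6 = 6 + 5*R/3)
((-22 - 3*0*(-4/C(-3))) - 39)**2 = ((-22 - 3*0*(-4/(6 + (5/3)*(-3)))) - 39)**2 = ((-22 - 0*(-4/(6 - 5))) - 39)**2 = ((-22 - 0*(-4/1)) - 39)**2 = ((-22 - 0*(-4*1)) - 39)**2 = ((-22 - 0*(-4)) - 39)**2 = ((-22 - 1*0) - 39)**2 = ((-22 + 0) - 39)**2 = (-22 - 39)**2 = (-61)**2 = 3721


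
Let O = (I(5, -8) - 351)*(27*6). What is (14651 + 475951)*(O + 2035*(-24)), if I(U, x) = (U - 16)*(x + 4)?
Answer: -48360601548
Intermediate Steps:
I(U, x) = (-16 + U)*(4 + x)
O = -49734 (O = ((-64 - 16*(-8) + 4*5 + 5*(-8)) - 351)*(27*6) = ((-64 + 128 + 20 - 40) - 351)*162 = (44 - 351)*162 = -307*162 = -49734)
(14651 + 475951)*(O + 2035*(-24)) = (14651 + 475951)*(-49734 + 2035*(-24)) = 490602*(-49734 - 48840) = 490602*(-98574) = -48360601548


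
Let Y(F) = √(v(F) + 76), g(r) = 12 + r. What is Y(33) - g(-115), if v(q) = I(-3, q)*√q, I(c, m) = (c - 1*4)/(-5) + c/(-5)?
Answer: 103 + √(76 + 2*√33) ≈ 112.35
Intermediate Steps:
I(c, m) = ⅘ - 2*c/5 (I(c, m) = (c - 4)*(-⅕) + c*(-⅕) = (-4 + c)*(-⅕) - c/5 = (⅘ - c/5) - c/5 = ⅘ - 2*c/5)
v(q) = 2*√q (v(q) = (⅘ - ⅖*(-3))*√q = (⅘ + 6/5)*√q = 2*√q)
Y(F) = √(76 + 2*√F) (Y(F) = √(2*√F + 76) = √(76 + 2*√F))
Y(33) - g(-115) = √(76 + 2*√33) - (12 - 115) = √(76 + 2*√33) - 1*(-103) = √(76 + 2*√33) + 103 = 103 + √(76 + 2*√33)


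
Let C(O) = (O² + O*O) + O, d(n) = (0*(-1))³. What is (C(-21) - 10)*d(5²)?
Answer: 0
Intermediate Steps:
d(n) = 0 (d(n) = 0³ = 0)
C(O) = O + 2*O² (C(O) = (O² + O²) + O = 2*O² + O = O + 2*O²)
(C(-21) - 10)*d(5²) = (-21*(1 + 2*(-21)) - 10)*0 = (-21*(1 - 42) - 10)*0 = (-21*(-41) - 10)*0 = (861 - 10)*0 = 851*0 = 0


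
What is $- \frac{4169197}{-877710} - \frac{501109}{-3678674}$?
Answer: $\frac{3944236246292}{807202239135} \approx 4.8863$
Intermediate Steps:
$- \frac{4169197}{-877710} - \frac{501109}{-3678674} = \left(-4169197\right) \left(- \frac{1}{877710}\right) - - \frac{501109}{3678674} = \frac{4169197}{877710} + \frac{501109}{3678674} = \frac{3944236246292}{807202239135}$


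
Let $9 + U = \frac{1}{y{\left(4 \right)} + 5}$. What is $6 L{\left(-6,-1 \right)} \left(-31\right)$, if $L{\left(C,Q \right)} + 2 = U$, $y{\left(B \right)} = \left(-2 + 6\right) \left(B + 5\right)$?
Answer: $\frac{83700}{41} \approx 2041.5$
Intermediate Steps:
$y{\left(B \right)} = 20 + 4 B$ ($y{\left(B \right)} = 4 \left(5 + B\right) = 20 + 4 B$)
$U = - \frac{368}{41}$ ($U = -9 + \frac{1}{\left(20 + 4 \cdot 4\right) + 5} = -9 + \frac{1}{\left(20 + 16\right) + 5} = -9 + \frac{1}{36 + 5} = -9 + \frac{1}{41} = - \frac{368}{41} \approx -8.9756$)
$L{\left(C,Q \right)} = - \frac{450}{41}$ ($L{\left(C,Q \right)} = -2 - \frac{368}{41} = - \frac{450}{41}$)
$6 L{\left(-6,-1 \right)} \left(-31\right) = 6 \left(- \frac{450}{41}\right) \left(-31\right) = \left(- \frac{2700}{41}\right) \left(-31\right) = \frac{83700}{41}$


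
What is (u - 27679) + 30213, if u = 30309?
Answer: 32843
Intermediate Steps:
(u - 27679) + 30213 = (30309 - 27679) + 30213 = 2630 + 30213 = 32843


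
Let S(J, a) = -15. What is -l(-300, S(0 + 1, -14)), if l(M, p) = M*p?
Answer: -4500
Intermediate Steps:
-l(-300, S(0 + 1, -14)) = -(-300)*(-15) = -1*4500 = -4500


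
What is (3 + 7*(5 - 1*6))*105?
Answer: -420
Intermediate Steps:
(3 + 7*(5 - 1*6))*105 = (3 + 7*(5 - 6))*105 = (3 + 7*(-1))*105 = (3 - 7)*105 = -4*105 = -420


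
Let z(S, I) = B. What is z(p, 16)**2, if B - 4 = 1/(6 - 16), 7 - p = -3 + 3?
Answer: 1521/100 ≈ 15.210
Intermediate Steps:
p = 7 (p = 7 - (-3 + 3) = 7 - 1*0 = 7 + 0 = 7)
B = 39/10 (B = 4 + 1/(6 - 16) = 4 + 1/(-10) = 4 - 1/10 = 39/10 ≈ 3.9000)
z(S, I) = 39/10
z(p, 16)**2 = (39/10)**2 = 1521/100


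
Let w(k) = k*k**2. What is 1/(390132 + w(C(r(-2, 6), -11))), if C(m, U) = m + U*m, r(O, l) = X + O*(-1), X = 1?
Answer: 1/363132 ≈ 2.7538e-6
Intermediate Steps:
r(O, l) = 1 - O (r(O, l) = 1 + O*(-1) = 1 - O)
w(k) = k**3
1/(390132 + w(C(r(-2, 6), -11))) = 1/(390132 + ((1 - 1*(-2))*(1 - 11))**3) = 1/(390132 + ((1 + 2)*(-10))**3) = 1/(390132 + (3*(-10))**3) = 1/(390132 + (-30)**3) = 1/(390132 - 27000) = 1/363132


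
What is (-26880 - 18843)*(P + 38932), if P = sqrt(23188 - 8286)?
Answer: -1780087836 - 45723*sqrt(14902) ≈ -1.7857e+9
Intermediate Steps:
P = sqrt(14902) ≈ 122.07
(-26880 - 18843)*(P + 38932) = (-26880 - 18843)*(sqrt(14902) + 38932) = -45723*(38932 + sqrt(14902)) = -1780087836 - 45723*sqrt(14902)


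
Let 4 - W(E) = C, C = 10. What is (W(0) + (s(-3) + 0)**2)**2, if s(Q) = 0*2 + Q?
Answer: 9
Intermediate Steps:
s(Q) = Q (s(Q) = 0 + Q = Q)
W(E) = -6 (W(E) = 4 - 1*10 = 4 - 10 = -6)
(W(0) + (s(-3) + 0)**2)**2 = (-6 + (-3 + 0)**2)**2 = (-6 + (-3)**2)**2 = (-6 + 9)**2 = 3**2 = 9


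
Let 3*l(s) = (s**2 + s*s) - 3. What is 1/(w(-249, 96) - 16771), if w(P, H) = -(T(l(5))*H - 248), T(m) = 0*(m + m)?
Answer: -1/16523 ≈ -6.0522e-5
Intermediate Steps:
l(s) = -1 + 2*s**2/3 (l(s) = ((s**2 + s*s) - 3)/3 = ((s**2 + s**2) - 3)/3 = (2*s**2 - 3)/3 = (-3 + 2*s**2)/3 = -1 + 2*s**2/3)
T(m) = 0 (T(m) = 0*(2*m) = 0)
w(P, H) = 248 (w(P, H) = -(0*H - 248) = -(0 - 248) = -1*(-248) = 248)
1/(w(-249, 96) - 16771) = 1/(248 - 16771) = 1/(-16523) = -1/16523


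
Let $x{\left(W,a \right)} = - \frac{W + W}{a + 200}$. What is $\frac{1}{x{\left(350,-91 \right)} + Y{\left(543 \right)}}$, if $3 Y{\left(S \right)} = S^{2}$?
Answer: $\frac{109}{10712147} \approx 1.0175 \cdot 10^{-5}$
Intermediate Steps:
$Y{\left(S \right)} = \frac{S^{2}}{3}$
$x{\left(W,a \right)} = - \frac{2 W}{200 + a}$
$\frac{1}{x{\left(350,-91 \right)} + Y{\left(543 \right)}} = \frac{1}{\left(-2\right) 350 \frac{1}{200 - 91} + \frac{543^{2}}{3}} = \frac{1}{\left(-2\right) 350 \cdot \frac{1}{109} + \frac{1}{3} \cdot 294849} = \frac{1}{\left(-2\right) 350 \cdot \frac{1}{109} + 98283} = \frac{1}{- \frac{700}{109} + 98283} = \frac{1}{\frac{10712147}{109}} = \frac{109}{10712147}$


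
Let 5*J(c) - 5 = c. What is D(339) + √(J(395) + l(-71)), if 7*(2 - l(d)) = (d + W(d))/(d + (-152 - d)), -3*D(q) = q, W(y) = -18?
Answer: -113 + √23184294/532 ≈ -103.95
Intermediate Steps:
D(q) = -q/3
J(c) = 1 + c/5
l(d) = 1055/532 + d/1064 (l(d) = 2 - (d - 18)/(7*(d + (-152 - d))) = 2 - (-18 + d)/(7*(-152)) = 2 - (-18 + d)*(-1)/(7*152) = 2 - (9/76 - d/152)/7 = 2 + (-9/532 + d/1064) = 1055/532 + d/1064)
D(339) + √(J(395) + l(-71)) = -⅓*339 + √((1 + (⅕)*395) + (1055/532 + (1/1064)*(-71))) = -113 + √((1 + 79) + (1055/532 - 71/1064)) = -113 + √(80 + 2039/1064) = -113 + √(87159/1064) = -113 + √23184294/532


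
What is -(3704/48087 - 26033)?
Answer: 1251845167/48087 ≈ 26033.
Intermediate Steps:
-(3704/48087 - 26033) = -1*(-1251845167/48087) = 1251845167/48087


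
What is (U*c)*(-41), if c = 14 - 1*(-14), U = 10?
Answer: -11480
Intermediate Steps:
c = 28 (c = 14 + 14 = 28)
(U*c)*(-41) = (10*28)*(-41) = 280*(-41) = -11480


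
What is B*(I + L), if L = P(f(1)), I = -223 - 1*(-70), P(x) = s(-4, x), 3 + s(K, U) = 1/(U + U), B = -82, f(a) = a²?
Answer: 12751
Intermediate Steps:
s(K, U) = -3 + 1/(2*U) (s(K, U) = -3 + 1/(U + U) = -3 + 1/(2*U))
P(x) = -3 + 1/(2*x)
I = -153 (I = -223 + 70 = -153)
L = -5/2 (L = -3 + 1/(2*(1²)) = -3 + (½)/1 = -3 + (½)*1 = -3 + ½ = -5/2 ≈ -2.5000)
B*(I + L) = -82*(-153 - 5/2) = -82*(-311/2) = 12751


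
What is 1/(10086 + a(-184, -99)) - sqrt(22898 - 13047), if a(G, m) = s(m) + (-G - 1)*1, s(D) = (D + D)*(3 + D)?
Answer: 1/29277 - sqrt(9851) ≈ -99.252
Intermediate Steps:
s(D) = 2*D*(3 + D) (s(D) = (2*D)*(3 + D) = 2*D*(3 + D))
a(G, m) = -1 - G + 2*m*(3 + m) (a(G, m) = 2*m*(3 + m) + (-G - 1)*1 = 2*m*(3 + m) + (-1 - G)*1 = 2*m*(3 + m) + (-1 - G) = -1 - G + 2*m*(3 + m))
1/(10086 + a(-184, -99)) - sqrt(22898 - 13047) = 1/(10086 + (-1 - 1*(-184) + 2*(-99)*(3 - 99))) - sqrt(22898 - 13047) = 1/(10086 + (-1 + 184 + 2*(-99)*(-96))) - sqrt(9851) = 1/(10086 + (-1 + 184 + 19008)) - sqrt(9851) = 1/(10086 + 19191) - sqrt(9851) = 1/29277 - sqrt(9851)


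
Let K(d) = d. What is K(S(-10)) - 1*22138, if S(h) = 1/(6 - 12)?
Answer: -132829/6 ≈ -22138.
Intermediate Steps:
S(h) = -⅙ (S(h) = 1/(-6) = -⅙)
K(S(-10)) - 1*22138 = -⅙ - 1*22138 = -⅙ - 22138 = -132829/6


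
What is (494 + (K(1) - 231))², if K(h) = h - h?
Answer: 69169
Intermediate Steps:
K(h) = 0
(494 + (K(1) - 231))² = (494 + (0 - 231))² = (494 - 231)² = 263² = 69169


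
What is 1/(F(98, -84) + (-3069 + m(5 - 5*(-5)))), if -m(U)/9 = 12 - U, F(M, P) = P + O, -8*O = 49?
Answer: -8/23977 ≈ -0.00033365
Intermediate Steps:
O = -49/8 (O = -⅛*49 = -49/8 ≈ -6.1250)
F(M, P) = -49/8 + P (F(M, P) = P - 49/8 = -49/8 + P)
m(U) = -108 + 9*U (m(U) = -9*(12 - U) = -108 + 9*U)
1/(F(98, -84) + (-3069 + m(5 - 5*(-5)))) = 1/((-49/8 - 84) + (-3069 + (-108 + 9*(5 - 5*(-5))))) = 1/(-721/8 + (-3069 + (-108 + 9*(5 + 25)))) = 1/(-721/8 + (-3069 + (-108 + 9*30))) = 1/(-721/8 + (-3069 + (-108 + 270))) = 1/(-721/8 + (-3069 + 162)) = 1/(-721/8 - 2907) = 1/(-23977/8) = -8/23977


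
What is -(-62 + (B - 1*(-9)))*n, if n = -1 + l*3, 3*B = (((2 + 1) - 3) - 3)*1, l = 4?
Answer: 594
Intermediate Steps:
B = -1 (B = ((((2 + 1) - 3) - 3)*1)/3 = (((3 - 3) - 3)*1)/3 = ((0 - 3)*1)/3 = (-3*1)/3 = (1/3)*(-3) = -1)
n = 11 (n = -1 + 4*3 = -1 + 12 = 11)
-(-62 + (B - 1*(-9)))*n = -(-62 + (-1 - 1*(-9)))*11 = -(-62 + (-1 + 9))*11 = -(-62 + 8)*11 = -(-54)*11 = -1*(-594) = 594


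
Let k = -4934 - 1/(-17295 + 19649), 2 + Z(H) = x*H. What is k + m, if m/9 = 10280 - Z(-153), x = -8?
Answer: 180288151/2354 ≈ 76588.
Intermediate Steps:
Z(H) = -2 - 8*H
m = 81522 (m = 9*(10280 - (-2 - 8*(-153))) = 9*(10280 - (-2 + 1224)) = 9*(10280 - 1*1222) = 9*(10280 - 1222) = 9*9058 = 81522)
k = -11614637/2354 (k = -4934 - 1/2354 = -11614637/2354 ≈ -4934.0)
k + m = -11614637/2354 + 81522 = 180288151/2354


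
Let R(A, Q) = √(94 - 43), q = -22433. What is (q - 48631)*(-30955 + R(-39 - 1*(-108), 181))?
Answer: 2199786120 - 71064*√51 ≈ 2.1993e+9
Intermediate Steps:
R(A, Q) = √51
(q - 48631)*(-30955 + R(-39 - 1*(-108), 181)) = (-22433 - 48631)*(-30955 + √51) = -71064*(-30955 + √51) = 2199786120 - 71064*√51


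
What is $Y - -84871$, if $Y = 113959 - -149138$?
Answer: $347968$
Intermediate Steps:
$Y = 263097$ ($Y = 113959 + 149138 = 263097$)
$Y - -84871 = 263097 - -84871 = 263097 + 84871 = 347968$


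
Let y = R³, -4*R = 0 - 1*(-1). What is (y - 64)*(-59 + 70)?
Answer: -45067/64 ≈ -704.17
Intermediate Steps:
R = -¼ (R = -(0 - 1*(-1))/4 = -(0 + 1)/4 = -¼*1 = -¼ ≈ -0.25000)
y = -1/64 (y = (-¼)³ = -1/64 ≈ -0.015625)
(y - 64)*(-59 + 70) = (-1/64 - 64)*(-59 + 70) = -4097/64*11 = -45067/64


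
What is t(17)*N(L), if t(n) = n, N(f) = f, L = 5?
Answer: 85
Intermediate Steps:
t(17)*N(L) = 17*5 = 85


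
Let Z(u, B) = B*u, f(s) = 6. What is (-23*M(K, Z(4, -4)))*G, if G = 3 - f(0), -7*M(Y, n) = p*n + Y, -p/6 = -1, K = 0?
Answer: 6624/7 ≈ 946.29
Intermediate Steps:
p = 6 (p = -6*(-1) = 6)
M(Y, n) = -6*n/7 - Y/7 (M(Y, n) = -(6*n + Y)/7 = -(Y + 6*n)/7 = -6*n/7 - Y/7)
G = -3 (G = 3 - 1*6 = 3 - 6 = -3)
(-23*M(K, Z(4, -4)))*G = -23*(-(-24)*4/7 - ⅐*0)*(-3) = -23*(-6/7*(-16) + 0)*(-3) = -23*(96/7 + 0)*(-3) = -23*96/7*(-3) = -2208/7*(-3) = 6624/7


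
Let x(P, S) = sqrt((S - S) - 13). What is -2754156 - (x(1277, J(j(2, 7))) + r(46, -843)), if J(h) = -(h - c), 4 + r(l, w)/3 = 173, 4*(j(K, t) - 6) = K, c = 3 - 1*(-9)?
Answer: -2754663 - I*sqrt(13) ≈ -2.7547e+6 - 3.6056*I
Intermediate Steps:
c = 12 (c = 3 + 9 = 12)
j(K, t) = 6 + K/4
r(l, w) = 507 (r(l, w) = -12 + 3*173 = -12 + 519 = 507)
J(h) = 12 - h (J(h) = -(h - 1*12) = -(h - 12) = -(-12 + h) = 12 - h)
x(P, S) = I*sqrt(13) (x(P, S) = sqrt(0 - 13) = sqrt(-13) = I*sqrt(13))
-2754156 - (x(1277, J(j(2, 7))) + r(46, -843)) = -2754156 - (I*sqrt(13) + 507) = -2754156 - (507 + I*sqrt(13)) = -2754156 + (-507 - I*sqrt(13)) = -2754663 - I*sqrt(13)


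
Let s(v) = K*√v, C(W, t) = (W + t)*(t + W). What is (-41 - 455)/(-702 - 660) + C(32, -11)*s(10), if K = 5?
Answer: 248/681 + 2205*√10 ≈ 6973.2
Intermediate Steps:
C(W, t) = (W + t)² (C(W, t) = (W + t)*(W + t) = (W + t)²)
s(v) = 5*√v
(-41 - 455)/(-702 - 660) + C(32, -11)*s(10) = (-41 - 455)/(-702 - 660) + (32 - 11)²*(5*√10) = -496/(-1362) + 21²*(5*√10) = -496*(-1/1362) + 441*(5*√10) = 248/681 + 2205*√10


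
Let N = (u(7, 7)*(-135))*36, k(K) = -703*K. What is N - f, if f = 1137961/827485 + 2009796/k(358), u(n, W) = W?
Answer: -3541754042305727/104128229945 ≈ -34013.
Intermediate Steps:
f = -688340423173/104128229945 (f = 1137961/827485 + 2009796/((-703*358)) = 1137961*(1/827485) + 2009796/(-251674) = 1137961/827485 + 2009796*(-1/251674) = 1137961/827485 - 1004898/125837 = -688340423173/104128229945 ≈ -6.6105)
N = -34020 (N = (7*(-135))*36 = -945*36 = -34020)
N - f = -34020 - 1*(-688340423173/104128229945) = -34020 + 688340423173/104128229945 = -3541754042305727/104128229945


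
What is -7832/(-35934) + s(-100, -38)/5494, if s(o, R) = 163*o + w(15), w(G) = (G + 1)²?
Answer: -133374022/49355349 ≈ -2.7023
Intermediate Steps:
w(G) = (1 + G)²
s(o, R) = 256 + 163*o (s(o, R) = 163*o + (1 + 15)² = 163*o + 16² = 163*o + 256 = 256 + 163*o)
-7832/(-35934) + s(-100, -38)/5494 = -7832/(-35934) + (256 + 163*(-100))/5494 = -7832*(-1/35934) + (256 - 16300)*(1/5494) = 3916/17967 - 16044*1/5494 = 3916/17967 - 8022/2747 = -133374022/49355349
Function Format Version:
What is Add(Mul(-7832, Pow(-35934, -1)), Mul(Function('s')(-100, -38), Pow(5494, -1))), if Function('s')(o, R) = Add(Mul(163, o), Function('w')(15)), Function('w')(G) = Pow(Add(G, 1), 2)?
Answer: Rational(-133374022, 49355349) ≈ -2.7023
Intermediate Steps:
Function('w')(G) = Pow(Add(1, G), 2)
Function('s')(o, R) = Add(256, Mul(163, o)) (Function('s')(o, R) = Add(Mul(163, o), Pow(Add(1, 15), 2)) = Add(Mul(163, o), Pow(16, 2)) = Add(Mul(163, o), 256) = Add(256, Mul(163, o)))
Add(Mul(-7832, Pow(-35934, -1)), Mul(Function('s')(-100, -38), Pow(5494, -1))) = Add(Mul(-7832, Pow(-35934, -1)), Mul(Add(256, Mul(163, -100)), Pow(5494, -1))) = Add(Mul(-7832, Rational(-1, 35934)), Mul(Add(256, -16300), Rational(1, 5494))) = Add(Rational(3916, 17967), Mul(-16044, Rational(1, 5494))) = Add(Rational(3916, 17967), Rational(-8022, 2747)) = Rational(-133374022, 49355349)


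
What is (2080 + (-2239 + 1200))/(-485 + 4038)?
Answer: 1041/3553 ≈ 0.29299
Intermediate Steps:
(2080 + (-2239 + 1200))/(-485 + 4038) = (2080 - 1039)/3553 = 1041*(1/3553) = 1041/3553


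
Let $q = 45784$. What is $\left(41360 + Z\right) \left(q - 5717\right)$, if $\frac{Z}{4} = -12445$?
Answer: $-337364140$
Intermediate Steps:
$Z = -49780$ ($Z = 4 \left(-12445\right) = -49780$)
$\left(41360 + Z\right) \left(q - 5717\right) = \left(41360 - 49780\right) \left(45784 - 5717\right) = \left(-8420\right) 40067 = -337364140$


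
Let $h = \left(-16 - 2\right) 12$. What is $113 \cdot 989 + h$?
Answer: $111541$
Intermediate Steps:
$h = -216$ ($h = \left(-18\right) 12 = -216$)
$113 \cdot 989 + h = 113 \cdot 989 - 216 = 111757 - 216 = 111541$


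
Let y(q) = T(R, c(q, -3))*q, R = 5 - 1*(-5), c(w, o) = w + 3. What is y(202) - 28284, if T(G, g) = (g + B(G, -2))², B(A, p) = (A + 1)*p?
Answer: 6736494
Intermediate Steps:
B(A, p) = p*(1 + A) (B(A, p) = (1 + A)*p = p*(1 + A))
c(w, o) = 3 + w
R = 10 (R = 5 + 5 = 10)
T(G, g) = (-2 + g - 2*G)² (T(G, g) = (g - 2*(1 + G))² = (g + (-2 - 2*G))² = (-2 + g - 2*G)²)
y(q) = q*(-19 + q)² (y(q) = (-2 + (3 + q) - 2*10)²*q = (-2 + (3 + q) - 20)²*q = (-19 + q)²*q = q*(-19 + q)²)
y(202) - 28284 = 202*(-19 + 202)² - 28284 = 202*183² - 28284 = 202*33489 - 28284 = 6764778 - 28284 = 6736494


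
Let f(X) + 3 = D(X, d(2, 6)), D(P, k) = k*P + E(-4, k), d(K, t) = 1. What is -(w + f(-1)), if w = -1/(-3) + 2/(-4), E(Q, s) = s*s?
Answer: 19/6 ≈ 3.1667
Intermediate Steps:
E(Q, s) = s²
w = -⅙ (w = -1*(-⅓) + 2*(-¼) = ⅓ - ½ = -⅙ ≈ -0.16667)
D(P, k) = k² + P*k (D(P, k) = k*P + k² = P*k + k² = k² + P*k)
f(X) = -2 + X (f(X) = -3 + 1*(X + 1) = -3 + 1*(1 + X) = -3 + (1 + X) = -2 + X)
-(w + f(-1)) = -(-⅙ + (-2 - 1)) = -(-⅙ - 3) = -1*(-19/6) = 19/6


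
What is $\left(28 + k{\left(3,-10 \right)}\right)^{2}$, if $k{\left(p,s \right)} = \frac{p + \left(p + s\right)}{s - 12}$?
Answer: $\frac{96100}{121} \approx 794.21$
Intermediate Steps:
$k{\left(p,s \right)} = \frac{s + 2 p}{-12 + s}$
$\left(28 + k{\left(3,-10 \right)}\right)^{2} = \left(28 + \frac{-10 + 2 \cdot 3}{-12 - 10}\right)^{2} = \left(28 + \frac{-10 + 6}{-22}\right)^{2} = \left(28 - - \frac{2}{11}\right)^{2} = \left(28 + \frac{2}{11}\right)^{2} = \left(\frac{310}{11}\right)^{2} = \frac{96100}{121}$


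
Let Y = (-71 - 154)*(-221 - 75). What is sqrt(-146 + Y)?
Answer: sqrt(66454) ≈ 257.79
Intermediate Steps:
Y = 66600 (Y = -225*(-296) = 66600)
sqrt(-146 + Y) = sqrt(-146 + 66600) = sqrt(66454)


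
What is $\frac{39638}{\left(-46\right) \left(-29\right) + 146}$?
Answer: $\frac{19819}{740} \approx 26.782$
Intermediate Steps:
$\frac{39638}{\left(-46\right) \left(-29\right) + 146} = \frac{39638}{1334 + 146} = \frac{39638}{1480} = 39638 \cdot \frac{1}{1480} = \frac{19819}{740}$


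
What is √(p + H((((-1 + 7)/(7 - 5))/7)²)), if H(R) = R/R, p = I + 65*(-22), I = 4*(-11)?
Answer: I*√1473 ≈ 38.38*I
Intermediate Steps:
I = -44
p = -1474 (p = -44 + 65*(-22) = -44 - 1430 = -1474)
H(R) = 1
√(p + H((((-1 + 7)/(7 - 5))/7)²)) = √(-1474 + 1) = √(-1473) = I*√1473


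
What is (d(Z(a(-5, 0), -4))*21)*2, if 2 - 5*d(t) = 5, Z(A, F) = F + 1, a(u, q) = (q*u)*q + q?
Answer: -126/5 ≈ -25.200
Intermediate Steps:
a(u, q) = q + u*q² (a(u, q) = u*q² + q = q + u*q²)
Z(A, F) = 1 + F
d(t) = -⅗ (d(t) = ⅖ - ⅕*5 = ⅖ - 1 = -⅗)
(d(Z(a(-5, 0), -4))*21)*2 = -⅗*21*2 = -63/5*2 = -126/5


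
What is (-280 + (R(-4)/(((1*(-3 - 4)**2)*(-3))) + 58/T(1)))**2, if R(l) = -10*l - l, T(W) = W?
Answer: 1067851684/21609 ≈ 49417.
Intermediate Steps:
R(l) = -11*l
(-280 + (R(-4)/(((1*(-3 - 4)**2)*(-3))) + 58/T(1)))**2 = (-280 + ((-11*(-4))/(((1*(-3 - 4)**2)*(-3))) + 58/1))**2 = (-280 + (44/(((1*(-7)**2)*(-3))) + 58*1))**2 = (-280 + (44/(((1*49)*(-3))) + 58))**2 = (-280 + (44/((49*(-3))) + 58))**2 = (-280 + (44/(-147) + 58))**2 = (-280 + (44*(-1/147) + 58))**2 = (-280 + (-44/147 + 58))**2 = (-280 + 8482/147)**2 = (-32678/147)**2 = 1067851684/21609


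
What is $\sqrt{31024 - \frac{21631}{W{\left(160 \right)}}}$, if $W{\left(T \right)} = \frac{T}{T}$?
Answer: $\sqrt{9393} \approx 96.917$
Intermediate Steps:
$W{\left(T \right)} = 1$
$\sqrt{31024 - \frac{21631}{W{\left(160 \right)}}} = \sqrt{31024 - \frac{21631}{1}} = \sqrt{31024 - 21631} = \sqrt{9393}$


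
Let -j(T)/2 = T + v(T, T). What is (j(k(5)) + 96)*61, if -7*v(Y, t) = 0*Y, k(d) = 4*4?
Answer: 3904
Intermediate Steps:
k(d) = 16
v(Y, t) = 0 (v(Y, t) = -0*Y = -⅐*0 = 0)
j(T) = -2*T (j(T) = -2*(T + 0) = -2*T)
(j(k(5)) + 96)*61 = (-2*16 + 96)*61 = (-32 + 96)*61 = 64*61 = 3904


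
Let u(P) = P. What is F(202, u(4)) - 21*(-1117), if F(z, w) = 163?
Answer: 23620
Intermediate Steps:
F(202, u(4)) - 21*(-1117) = 163 - 21*(-1117) = 163 - 1*(-23457) = 163 + 23457 = 23620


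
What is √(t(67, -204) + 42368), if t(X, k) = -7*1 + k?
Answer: √42157 ≈ 205.32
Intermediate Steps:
t(X, k) = -7 + k
√(t(67, -204) + 42368) = √((-7 - 204) + 42368) = √(-211 + 42368) = √42157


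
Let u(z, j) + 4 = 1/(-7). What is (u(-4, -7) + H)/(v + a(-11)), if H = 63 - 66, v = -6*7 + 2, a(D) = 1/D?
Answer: 550/3087 ≈ 0.17817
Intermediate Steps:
u(z, j) = -29/7 (u(z, j) = -4 + 1/(-7) = -4 - ⅐ = -29/7)
v = -40 (v = -42 + 2 = -40)
H = -3
(u(-4, -7) + H)/(v + a(-11)) = (-29/7 - 3)/(-40 + 1/(-11)) = -50/7/(-40 - 1/11) = -50/7/(-441/11) = -11/441*(-50/7) = 550/3087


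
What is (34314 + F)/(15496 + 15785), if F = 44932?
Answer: 79246/31281 ≈ 2.5334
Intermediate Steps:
(34314 + F)/(15496 + 15785) = (34314 + 44932)/(15496 + 15785) = 79246/31281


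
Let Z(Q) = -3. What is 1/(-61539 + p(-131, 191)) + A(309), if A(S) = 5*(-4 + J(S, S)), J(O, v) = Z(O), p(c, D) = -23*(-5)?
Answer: -2149841/61424 ≈ -35.000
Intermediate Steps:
p(c, D) = 115
J(O, v) = -3
A(S) = -35 (A(S) = 5*(-4 - 3) = 5*(-7) = -35)
1/(-61539 + p(-131, 191)) + A(309) = 1/(-61539 + 115) - 35 = 1/(-61424) - 35 = -1/61424 - 35 = -2149841/61424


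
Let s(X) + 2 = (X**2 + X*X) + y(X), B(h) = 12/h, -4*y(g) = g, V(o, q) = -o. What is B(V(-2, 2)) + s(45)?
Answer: 16171/4 ≈ 4042.8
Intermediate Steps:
y(g) = -g/4
s(X) = -2 + 2*X**2 - X/4 (s(X) = -2 + ((X**2 + X*X) - X/4) = -2 + ((X**2 + X**2) - X/4) = -2 + (2*X**2 - X/4) = -2 + 2*X**2 - X/4)
B(V(-2, 2)) + s(45) = 12/((-1*(-2))) + (-2 + 2*45**2 - 1/4*45) = 12/2 + (-2 + 2*2025 - 45/4) = 12*(1/2) + (-2 + 4050 - 45/4) = 6 + 16147/4 = 16171/4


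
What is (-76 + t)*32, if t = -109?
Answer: -5920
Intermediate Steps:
(-76 + t)*32 = (-76 - 109)*32 = -185*32 = -5920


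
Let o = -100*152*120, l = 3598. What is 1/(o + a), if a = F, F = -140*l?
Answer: -1/2327720 ≈ -4.2960e-7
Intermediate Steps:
F = -503720 (F = -140*3598 = -503720)
o = -1824000 (o = -15200*120 = -1824000)
a = -503720
1/(o + a) = 1/(-1824000 - 503720) = 1/(-2327720) = -1/2327720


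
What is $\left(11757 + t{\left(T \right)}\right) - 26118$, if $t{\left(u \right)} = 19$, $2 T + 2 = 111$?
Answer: $-14342$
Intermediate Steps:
$T = \frac{109}{2}$ ($T = -1 + \frac{1}{2} \cdot 111 = -1 + \frac{111}{2} = \frac{109}{2} \approx 54.5$)
$\left(11757 + t{\left(T \right)}\right) - 26118 = \left(11757 + 19\right) - 26118 = 11776 - 26118 = -14342$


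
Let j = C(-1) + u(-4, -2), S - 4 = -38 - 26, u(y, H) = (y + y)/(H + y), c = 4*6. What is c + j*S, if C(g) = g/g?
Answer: -116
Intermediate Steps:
c = 24
u(y, H) = 2*y/(H + y) (u(y, H) = (2*y)/(H + y) = 2*y/(H + y))
C(g) = 1
S = -60 (S = 4 + (-38 - 26) = 4 - 64 = -60)
j = 7/3 (j = 1 + 2*(-4)/(-2 - 4) = 1 + 2*(-4)/(-6) = 1 + 2*(-4)*(-⅙) = 1 + 4/3 = 7/3 ≈ 2.3333)
c + j*S = 24 + (7/3)*(-60) = 24 - 140 = -116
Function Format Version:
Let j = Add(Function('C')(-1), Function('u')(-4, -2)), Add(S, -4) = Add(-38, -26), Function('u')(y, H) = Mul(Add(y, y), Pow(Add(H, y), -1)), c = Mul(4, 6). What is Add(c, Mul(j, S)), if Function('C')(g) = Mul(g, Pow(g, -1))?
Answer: -116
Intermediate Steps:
c = 24
Function('u')(y, H) = Mul(2, y, Pow(Add(H, y), -1)) (Function('u')(y, H) = Mul(Mul(2, y), Pow(Add(H, y), -1)) = Mul(2, y, Pow(Add(H, y), -1)))
Function('C')(g) = 1
S = -60 (S = Add(4, Add(-38, -26)) = Add(4, -64) = -60)
j = Rational(7, 3) (j = Add(1, Mul(2, -4, Pow(Add(-2, -4), -1))) = Add(1, Mul(2, -4, Pow(-6, -1))) = Add(1, Mul(2, -4, Rational(-1, 6))) = Add(1, Rational(4, 3)) = Rational(7, 3) ≈ 2.3333)
Add(c, Mul(j, S)) = Add(24, Mul(Rational(7, 3), -60)) = Add(24, -140) = -116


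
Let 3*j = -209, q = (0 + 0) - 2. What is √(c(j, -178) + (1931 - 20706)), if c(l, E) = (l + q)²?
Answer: 5*I*√4910/3 ≈ 116.79*I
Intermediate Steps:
q = -2 (q = 0 - 2 = -2)
j = -209/3 (j = (⅓)*(-209) = -209/3 ≈ -69.667)
c(l, E) = (-2 + l)² (c(l, E) = (l - 2)² = (-2 + l)²)
√(c(j, -178) + (1931 - 20706)) = √((-2 - 209/3)² + (1931 - 20706)) = √((-215/3)² - 18775) = √(46225/9 - 18775) = √(-122750/9) = 5*I*√4910/3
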